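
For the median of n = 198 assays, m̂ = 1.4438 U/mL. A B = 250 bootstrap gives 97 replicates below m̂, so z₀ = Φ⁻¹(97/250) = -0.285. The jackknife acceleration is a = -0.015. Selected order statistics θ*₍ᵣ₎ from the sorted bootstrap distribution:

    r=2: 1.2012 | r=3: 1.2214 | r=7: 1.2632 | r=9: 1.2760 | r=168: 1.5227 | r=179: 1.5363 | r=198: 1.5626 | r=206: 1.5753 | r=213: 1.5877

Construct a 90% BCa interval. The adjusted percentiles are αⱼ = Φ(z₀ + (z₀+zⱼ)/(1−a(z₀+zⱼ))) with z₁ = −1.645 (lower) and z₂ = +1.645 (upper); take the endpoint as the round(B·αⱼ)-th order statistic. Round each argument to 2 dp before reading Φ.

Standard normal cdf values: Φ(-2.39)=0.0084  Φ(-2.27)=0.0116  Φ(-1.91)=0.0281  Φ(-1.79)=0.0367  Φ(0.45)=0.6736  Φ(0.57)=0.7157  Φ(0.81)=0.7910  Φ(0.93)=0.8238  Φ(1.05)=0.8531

Lower: z₀ + z₁ = -0.285 + (-1.645) = -1.930; 1 − a(z₀+z₁) = 1 − (-0.015)(-1.930) = 0.9710; argument = -0.285 + (-1.930)/0.9710 = -2.2725 → -2.27.
α₁ = Φ(-2.27) = 0.0116; rank = round(250 × 0.0116) = 3; θ*₍3₎ = 1.2214.
Upper: z₀ + z₂ = 1.360; 1 − a(z₀+z₂) = 1.0204; argument = 1.0478 → 1.05; α₂ = 0.8531; rank = 213; θ*₍213₎ = 1.5877.

(1.2214, 1.5877)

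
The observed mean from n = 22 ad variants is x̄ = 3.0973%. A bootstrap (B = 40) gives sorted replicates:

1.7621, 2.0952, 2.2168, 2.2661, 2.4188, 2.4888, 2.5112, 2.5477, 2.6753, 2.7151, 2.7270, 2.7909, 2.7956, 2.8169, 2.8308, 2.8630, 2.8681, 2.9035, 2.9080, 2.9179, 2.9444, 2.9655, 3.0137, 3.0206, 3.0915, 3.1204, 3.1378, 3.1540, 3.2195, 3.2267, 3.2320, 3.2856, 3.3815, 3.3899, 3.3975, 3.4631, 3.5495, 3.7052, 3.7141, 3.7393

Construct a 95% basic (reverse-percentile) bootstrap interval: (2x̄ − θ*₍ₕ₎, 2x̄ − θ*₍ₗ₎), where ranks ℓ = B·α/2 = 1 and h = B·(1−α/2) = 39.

Percentile endpoints at ranks 1 and 39: θ*₍1₎ = 1.7621, θ*₍39₎ = 3.7141.
Basic interval reflects these around x̄:
  lower = 2 × 3.0973 − 3.7141 = 2.4805
  upper = 2 × 3.0973 − 1.7621 = 4.4325

(2.4805, 4.4325)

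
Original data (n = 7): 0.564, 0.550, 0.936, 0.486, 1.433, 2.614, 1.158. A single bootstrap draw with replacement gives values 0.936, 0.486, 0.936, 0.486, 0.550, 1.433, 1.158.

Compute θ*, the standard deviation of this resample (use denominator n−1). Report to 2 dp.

Mean = 0.8550; sum of squared deviations = 0.8044
s² = 0.8044 / 6 = 0.1341
s = √0.1341 = 0.37

θ* = 0.37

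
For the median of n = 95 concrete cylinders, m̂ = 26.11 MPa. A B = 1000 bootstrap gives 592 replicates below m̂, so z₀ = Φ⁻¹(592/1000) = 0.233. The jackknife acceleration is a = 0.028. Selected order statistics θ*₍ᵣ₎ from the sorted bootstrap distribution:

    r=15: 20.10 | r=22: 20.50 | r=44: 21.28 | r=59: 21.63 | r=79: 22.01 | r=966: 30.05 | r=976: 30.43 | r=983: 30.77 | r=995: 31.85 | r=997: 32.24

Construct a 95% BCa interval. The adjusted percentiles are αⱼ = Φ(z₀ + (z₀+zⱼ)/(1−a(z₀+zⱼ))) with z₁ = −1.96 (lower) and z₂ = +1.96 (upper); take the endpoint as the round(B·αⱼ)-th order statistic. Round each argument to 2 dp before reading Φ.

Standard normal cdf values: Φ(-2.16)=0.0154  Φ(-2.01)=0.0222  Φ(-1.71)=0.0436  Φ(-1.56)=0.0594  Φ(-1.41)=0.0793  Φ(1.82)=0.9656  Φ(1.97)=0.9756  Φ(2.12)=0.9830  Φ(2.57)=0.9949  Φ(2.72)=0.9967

(22.01, 31.85)

Lower: z₀ + z₁ = 0.233 + (-1.960) = -1.727; 1 − a(z₀+z₁) = 1 − (0.028)(-1.727) = 1.0484; argument = 0.233 + (-1.727)/1.0484 = -1.4143 → -1.41.
α₁ = Φ(-1.41) = 0.0793; rank = round(1000 × 0.0793) = 79; θ*₍79₎ = 22.01.
Upper: z₀ + z₂ = 2.193; 1 − a(z₀+z₂) = 0.9386; argument = 2.5695 → 2.57; α₂ = 0.9949; rank = 995; θ*₍995₎ = 31.85.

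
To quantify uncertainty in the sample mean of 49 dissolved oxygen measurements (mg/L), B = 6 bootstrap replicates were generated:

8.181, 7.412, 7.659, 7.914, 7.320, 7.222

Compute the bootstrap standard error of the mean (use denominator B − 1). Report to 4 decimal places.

SE* = 0.3726

Bootstrap SE is the standard deviation of the 6 replicate means.
Mean of replicates: (8.181 + 7.412 + 7.659 + 7.914 + 7.320 + 7.222) / 6 = 45.70800 / 6 = 7.61800
Sum of squared deviations: (+0.56300)² + (−0.20600)² + (+0.04100)² + (+0.29600)² + (−0.29800)² + (−0.39600)² = 0.69432
Variance = 0.69432 / 5 = 0.13886
SE* = √0.13886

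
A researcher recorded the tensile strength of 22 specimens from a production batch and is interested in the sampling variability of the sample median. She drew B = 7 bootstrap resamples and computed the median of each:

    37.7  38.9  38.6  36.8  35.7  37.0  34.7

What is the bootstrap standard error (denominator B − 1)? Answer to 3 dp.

SE* = 1.509

Bootstrap SE is the standard deviation of the 7 replicate medians.
Mean of replicates: (37.7 + 38.9 + 38.6 + 36.8 + 35.7 + 37.0 + 34.7) / 7 = 259.4000 / 7 = 37.0571
Sum of squared deviations: (+0.6429)² + (+1.8429)² + (+1.5429)² + (−0.2571)² + (−1.3571)² + (−0.0571)² + (−2.3571)² = 13.6571
Variance = 13.6571 / 6 = 2.2762
SE* = √2.2762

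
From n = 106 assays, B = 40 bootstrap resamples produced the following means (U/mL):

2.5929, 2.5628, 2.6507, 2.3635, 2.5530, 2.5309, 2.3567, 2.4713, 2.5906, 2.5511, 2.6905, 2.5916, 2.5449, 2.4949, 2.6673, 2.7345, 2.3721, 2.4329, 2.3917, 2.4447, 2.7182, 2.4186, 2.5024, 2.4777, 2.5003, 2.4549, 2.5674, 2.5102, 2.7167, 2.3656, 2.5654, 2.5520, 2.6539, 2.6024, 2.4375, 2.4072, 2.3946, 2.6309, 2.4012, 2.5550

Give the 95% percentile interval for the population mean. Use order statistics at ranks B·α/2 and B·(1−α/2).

Sorted replicates: 2.3567, 2.3635, 2.3656, 2.3721, 2.3917, 2.3946, 2.4012, 2.4072, 2.4186, 2.4329, 2.4375, 2.4447, 2.4549, 2.4713, 2.4777, 2.4949, 2.5003, 2.5024, 2.5102, 2.5309, 2.5449, 2.5511, 2.5520, 2.5530, 2.5550, 2.5628, 2.5654, 2.5674, 2.5906, 2.5916, 2.5929, 2.6024, 2.6309, 2.6507, 2.6539, 2.6673, 2.6905, 2.7167, 2.7182, 2.7345
α = 0.05; lower rank = 40 × 0.025 = 1; upper rank = 40 × 0.975 = 39.
The 1st smallest replicate is 2.3567; the 39th is 2.7182.

(2.3567, 2.7182)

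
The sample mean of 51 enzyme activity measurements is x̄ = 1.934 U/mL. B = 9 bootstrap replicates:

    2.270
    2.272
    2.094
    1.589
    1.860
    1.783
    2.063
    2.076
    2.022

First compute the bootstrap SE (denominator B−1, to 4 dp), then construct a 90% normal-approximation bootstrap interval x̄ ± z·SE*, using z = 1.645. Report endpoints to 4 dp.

Mean of replicates = 2.0032; sum of squared deviations = 0.4015; SE* = √(0.4015/8) = 0.2240
Margin = 1.645 × 0.2240 = 0.36848
Interval: 1.934 ± 0.36848

(1.5655, 2.3025)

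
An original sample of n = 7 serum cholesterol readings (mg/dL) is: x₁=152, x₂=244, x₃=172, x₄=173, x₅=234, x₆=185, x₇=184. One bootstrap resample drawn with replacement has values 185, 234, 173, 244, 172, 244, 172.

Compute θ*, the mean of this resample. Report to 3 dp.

Mean = (185 + 234 + 173 + 244 + 172 + 244 + 172) / 7 = 1424.0 / 7 = 203.429

θ* = 203.429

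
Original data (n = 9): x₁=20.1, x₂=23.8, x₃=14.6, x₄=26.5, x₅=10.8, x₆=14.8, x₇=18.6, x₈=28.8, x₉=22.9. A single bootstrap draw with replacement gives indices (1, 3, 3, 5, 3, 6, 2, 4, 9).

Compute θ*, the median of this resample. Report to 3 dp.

θ* = 14.800

Resample values: 20.1, 14.6, 14.6, 10.8, 14.6, 14.8, 23.8, 26.5, 22.9.
Sorted: 10.8, 14.6, 14.6, 14.6, 14.8, 20.1, 22.9, 23.8, 26.5
Median = middle value = 14.800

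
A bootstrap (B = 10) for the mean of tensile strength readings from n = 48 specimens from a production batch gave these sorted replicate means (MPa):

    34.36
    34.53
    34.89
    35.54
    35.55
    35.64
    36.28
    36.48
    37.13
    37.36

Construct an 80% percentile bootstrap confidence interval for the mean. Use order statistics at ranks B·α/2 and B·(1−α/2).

α = 0.20; lower rank = 10 × 0.100 = 1; upper rank = 10 × 0.900 = 9.
The 1st smallest replicate is 34.36; the 9th is 37.13.

(34.36, 37.13)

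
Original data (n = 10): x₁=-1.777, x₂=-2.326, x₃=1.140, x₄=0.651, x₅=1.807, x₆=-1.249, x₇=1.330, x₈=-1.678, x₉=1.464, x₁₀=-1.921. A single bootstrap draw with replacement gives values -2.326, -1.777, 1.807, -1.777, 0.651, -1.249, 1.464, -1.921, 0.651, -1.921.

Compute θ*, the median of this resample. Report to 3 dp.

θ* = -1.513

Sorted: -2.326, -1.921, -1.921, -1.777, -1.777, -1.249, 0.651, 0.651, 1.464, 1.807
Median = average of the two middle values = -1.513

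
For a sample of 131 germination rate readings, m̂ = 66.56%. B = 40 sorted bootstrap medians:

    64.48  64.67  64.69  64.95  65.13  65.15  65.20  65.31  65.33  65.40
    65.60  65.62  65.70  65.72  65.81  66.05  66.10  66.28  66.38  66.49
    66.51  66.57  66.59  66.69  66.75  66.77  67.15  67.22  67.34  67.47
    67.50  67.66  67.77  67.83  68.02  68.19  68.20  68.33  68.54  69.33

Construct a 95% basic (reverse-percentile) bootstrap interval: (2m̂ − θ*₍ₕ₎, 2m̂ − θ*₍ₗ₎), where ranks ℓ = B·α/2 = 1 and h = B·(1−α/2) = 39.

Percentile endpoints at ranks 1 and 39: θ*₍1₎ = 64.48, θ*₍39₎ = 68.54.
Basic interval reflects these around m̂:
  lower = 2 × 66.56 − 68.54 = 64.58
  upper = 2 × 66.56 − 64.48 = 68.64

(64.58, 68.64)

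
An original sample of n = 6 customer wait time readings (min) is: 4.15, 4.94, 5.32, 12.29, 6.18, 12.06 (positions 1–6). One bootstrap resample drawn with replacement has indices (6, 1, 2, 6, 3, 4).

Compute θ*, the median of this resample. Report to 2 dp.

θ* = 8.69

Resample values: 12.06, 4.15, 4.94, 12.06, 5.32, 12.29.
Sorted: 4.15, 4.94, 5.32, 12.06, 12.06, 12.29
Median = average of the two middle values = 8.69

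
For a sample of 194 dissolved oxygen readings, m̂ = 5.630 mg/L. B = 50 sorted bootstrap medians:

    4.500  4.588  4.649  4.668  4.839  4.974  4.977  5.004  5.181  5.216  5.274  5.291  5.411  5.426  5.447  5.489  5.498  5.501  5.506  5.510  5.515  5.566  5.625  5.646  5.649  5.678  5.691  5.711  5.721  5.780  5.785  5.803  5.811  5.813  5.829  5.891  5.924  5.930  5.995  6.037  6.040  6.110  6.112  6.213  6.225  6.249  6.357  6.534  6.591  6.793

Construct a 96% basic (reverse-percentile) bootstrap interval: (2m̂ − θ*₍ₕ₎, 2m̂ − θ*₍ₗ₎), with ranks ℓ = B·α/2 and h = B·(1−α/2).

(4.669, 6.760)

Percentile endpoints at ranks 1 and 49: θ*₍1₎ = 4.500, θ*₍49₎ = 6.591.
Basic interval reflects these around m̂:
  lower = 2 × 5.630 − 6.591 = 4.669
  upper = 2 × 5.630 − 4.500 = 6.760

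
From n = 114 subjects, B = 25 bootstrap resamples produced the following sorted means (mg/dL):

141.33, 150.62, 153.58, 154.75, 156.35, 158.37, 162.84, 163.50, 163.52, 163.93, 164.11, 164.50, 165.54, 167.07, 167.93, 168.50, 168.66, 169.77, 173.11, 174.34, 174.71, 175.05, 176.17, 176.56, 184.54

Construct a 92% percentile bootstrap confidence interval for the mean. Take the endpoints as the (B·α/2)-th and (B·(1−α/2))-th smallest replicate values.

α = 0.08; lower rank = 25 × 0.040 = 1; upper rank = 25 × 0.960 = 24.
The 1st smallest replicate is 141.33; the 24th is 176.56.

(141.33, 176.56)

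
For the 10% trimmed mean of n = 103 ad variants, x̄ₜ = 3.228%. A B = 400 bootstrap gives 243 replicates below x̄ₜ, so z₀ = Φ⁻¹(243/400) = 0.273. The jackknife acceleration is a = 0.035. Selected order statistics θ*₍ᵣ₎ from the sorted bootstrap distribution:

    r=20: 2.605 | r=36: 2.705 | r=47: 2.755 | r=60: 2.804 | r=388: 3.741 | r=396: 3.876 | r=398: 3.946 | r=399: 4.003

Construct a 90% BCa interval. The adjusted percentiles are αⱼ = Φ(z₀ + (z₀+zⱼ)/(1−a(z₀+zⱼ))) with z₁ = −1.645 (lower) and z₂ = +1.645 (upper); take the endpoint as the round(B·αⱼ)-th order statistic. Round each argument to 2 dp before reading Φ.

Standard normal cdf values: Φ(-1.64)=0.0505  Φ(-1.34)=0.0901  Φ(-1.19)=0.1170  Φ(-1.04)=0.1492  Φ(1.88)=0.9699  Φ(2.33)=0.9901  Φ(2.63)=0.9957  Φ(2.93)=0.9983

Lower: z₀ + z₁ = 0.273 + (-1.645) = -1.372; 1 − a(z₀+z₁) = 1 − (0.035)(-1.372) = 1.0480; argument = 0.273 + (-1.372)/1.0480 = -1.0361 → -1.04.
α₁ = Φ(-1.04) = 0.1492; rank = round(400 × 0.1492) = 60; θ*₍60₎ = 2.804.
Upper: z₀ + z₂ = 1.918; 1 − a(z₀+z₂) = 0.9329; argument = 2.3290 → 2.33; α₂ = 0.9901; rank = 396; θ*₍396₎ = 3.876.

(2.804, 3.876)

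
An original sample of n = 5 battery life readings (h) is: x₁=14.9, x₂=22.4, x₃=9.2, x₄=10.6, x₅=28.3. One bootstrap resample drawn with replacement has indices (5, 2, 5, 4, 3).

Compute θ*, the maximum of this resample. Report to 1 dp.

θ* = 28.3

Resample values: 28.3, 22.4, 28.3, 10.6, 9.2.
Maximum = 28.3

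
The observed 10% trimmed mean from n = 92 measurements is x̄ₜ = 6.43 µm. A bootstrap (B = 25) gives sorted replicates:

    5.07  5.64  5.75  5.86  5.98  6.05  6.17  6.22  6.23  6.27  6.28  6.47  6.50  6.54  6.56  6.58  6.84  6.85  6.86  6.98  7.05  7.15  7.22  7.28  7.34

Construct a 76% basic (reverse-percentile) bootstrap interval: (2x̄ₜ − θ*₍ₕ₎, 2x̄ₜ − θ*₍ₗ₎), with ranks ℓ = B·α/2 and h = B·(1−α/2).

Percentile endpoints at ranks 3 and 22: θ*₍3₎ = 5.75, θ*₍22₎ = 7.15.
Basic interval reflects these around x̄ₜ:
  lower = 2 × 6.43 − 7.15 = 5.71
  upper = 2 × 6.43 − 5.75 = 7.11

(5.71, 7.11)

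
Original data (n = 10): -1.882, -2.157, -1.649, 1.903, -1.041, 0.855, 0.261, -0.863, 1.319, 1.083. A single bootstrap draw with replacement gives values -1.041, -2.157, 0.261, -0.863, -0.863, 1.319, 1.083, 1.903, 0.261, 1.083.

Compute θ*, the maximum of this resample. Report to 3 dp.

θ* = 1.903

Maximum = 1.903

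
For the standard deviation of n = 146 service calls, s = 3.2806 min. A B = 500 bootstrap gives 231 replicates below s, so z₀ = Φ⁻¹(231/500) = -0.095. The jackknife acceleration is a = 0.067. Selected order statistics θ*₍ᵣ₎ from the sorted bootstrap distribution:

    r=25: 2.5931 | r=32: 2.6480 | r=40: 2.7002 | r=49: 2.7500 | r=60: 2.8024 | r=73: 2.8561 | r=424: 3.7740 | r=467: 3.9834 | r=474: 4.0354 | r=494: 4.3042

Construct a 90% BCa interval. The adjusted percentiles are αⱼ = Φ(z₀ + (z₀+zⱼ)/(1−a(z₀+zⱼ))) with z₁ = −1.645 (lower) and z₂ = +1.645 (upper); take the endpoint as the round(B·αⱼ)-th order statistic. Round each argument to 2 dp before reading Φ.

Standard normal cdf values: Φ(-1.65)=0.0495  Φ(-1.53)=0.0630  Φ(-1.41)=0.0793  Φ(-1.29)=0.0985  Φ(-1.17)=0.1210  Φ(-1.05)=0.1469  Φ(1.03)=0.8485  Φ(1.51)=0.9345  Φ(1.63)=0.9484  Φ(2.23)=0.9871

(2.5931, 4.0354)

Lower: z₀ + z₁ = -0.095 + (-1.645) = -1.740; 1 − a(z₀+z₁) = 1 − (0.067)(-1.740) = 1.1166; argument = -0.095 + (-1.740)/1.1166 = -1.6533 → -1.65.
α₁ = Φ(-1.65) = 0.0495; rank = round(500 × 0.0495) = 25; θ*₍25₎ = 2.5931.
Upper: z₀ + z₂ = 1.550; 1 − a(z₀+z₂) = 0.8962; argument = 1.6346 → 1.63; α₂ = 0.9484; rank = 474; θ*₍474₎ = 4.0354.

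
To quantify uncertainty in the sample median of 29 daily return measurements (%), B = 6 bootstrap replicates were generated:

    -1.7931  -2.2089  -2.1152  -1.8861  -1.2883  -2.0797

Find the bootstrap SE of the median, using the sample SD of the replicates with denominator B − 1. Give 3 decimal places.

Bootstrap SE is the standard deviation of the 6 replicate medians.
Mean of replicates: ((-1.7931) + (-2.2089) + (-2.1152) + (-1.8861) + (-1.2883) + (-2.0797)) / 6 = -11.37130 / 6 = -1.89522
Sum of squared deviations: (+0.10212)² + (−0.31368)² + (−0.21998)² + (+0.00912)² + (+0.60692)² + (−0.18448)² = 0.55968
Variance = 0.55968 / 5 = 0.11194
SE* = √0.11194

SE* = 0.335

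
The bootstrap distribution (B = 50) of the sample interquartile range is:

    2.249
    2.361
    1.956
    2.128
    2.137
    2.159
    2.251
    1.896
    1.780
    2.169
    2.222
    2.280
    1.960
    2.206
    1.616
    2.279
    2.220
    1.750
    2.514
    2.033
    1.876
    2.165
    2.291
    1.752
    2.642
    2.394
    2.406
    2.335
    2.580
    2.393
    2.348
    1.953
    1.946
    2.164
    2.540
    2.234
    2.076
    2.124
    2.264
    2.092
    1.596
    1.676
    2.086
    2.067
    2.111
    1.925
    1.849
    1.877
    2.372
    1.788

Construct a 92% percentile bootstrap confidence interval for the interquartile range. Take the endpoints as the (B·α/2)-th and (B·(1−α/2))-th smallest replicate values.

Sorted replicates: 1.596, 1.616, 1.676, 1.750, 1.752, 1.780, 1.788, 1.849, 1.876, 1.877, 1.896, 1.925, 1.946, 1.953, 1.956, 1.960, 2.033, 2.067, 2.076, 2.086, 2.092, 2.111, 2.124, 2.128, 2.137, 2.159, 2.164, 2.165, 2.169, 2.206, 2.220, 2.222, 2.234, 2.249, 2.251, 2.264, 2.279, 2.280, 2.291, 2.335, 2.348, 2.361, 2.372, 2.393, 2.394, 2.406, 2.514, 2.540, 2.580, 2.642
α = 0.08; lower rank = 50 × 0.040 = 2; upper rank = 50 × 0.960 = 48.
The 2nd smallest replicate is 1.616; the 48th is 2.540.

(1.616, 2.540)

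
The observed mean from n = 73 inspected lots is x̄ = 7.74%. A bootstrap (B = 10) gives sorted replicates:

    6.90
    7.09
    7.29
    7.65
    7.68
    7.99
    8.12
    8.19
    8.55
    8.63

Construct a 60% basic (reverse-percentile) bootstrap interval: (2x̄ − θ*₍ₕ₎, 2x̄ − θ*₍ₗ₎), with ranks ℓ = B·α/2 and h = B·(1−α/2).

(7.29, 8.39)

Percentile endpoints at ranks 2 and 8: θ*₍2₎ = 7.09, θ*₍8₎ = 8.19.
Basic interval reflects these around x̄:
  lower = 2 × 7.74 − 8.19 = 7.29
  upper = 2 × 7.74 − 7.09 = 8.39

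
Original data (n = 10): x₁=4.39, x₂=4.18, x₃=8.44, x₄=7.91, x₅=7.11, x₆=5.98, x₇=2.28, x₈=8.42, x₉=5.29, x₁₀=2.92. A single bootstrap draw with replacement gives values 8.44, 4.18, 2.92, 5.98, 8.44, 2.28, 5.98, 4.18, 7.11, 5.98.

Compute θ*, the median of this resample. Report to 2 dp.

Sorted: 2.28, 2.92, 4.18, 4.18, 5.98, 5.98, 5.98, 7.11, 8.44, 8.44
Median = average of the two middle values = 5.98

θ* = 5.98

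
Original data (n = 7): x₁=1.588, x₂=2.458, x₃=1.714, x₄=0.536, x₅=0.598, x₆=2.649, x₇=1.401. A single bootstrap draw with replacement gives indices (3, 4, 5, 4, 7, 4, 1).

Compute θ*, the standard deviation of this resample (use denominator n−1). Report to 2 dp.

Resample values: 1.714, 0.536, 0.598, 0.536, 1.401, 0.536, 1.588.
Mean = 0.9870; sum of squared deviations = 1.8226
s² = 1.8226 / 6 = 0.3038
s = √0.3038 = 0.55

θ* = 0.55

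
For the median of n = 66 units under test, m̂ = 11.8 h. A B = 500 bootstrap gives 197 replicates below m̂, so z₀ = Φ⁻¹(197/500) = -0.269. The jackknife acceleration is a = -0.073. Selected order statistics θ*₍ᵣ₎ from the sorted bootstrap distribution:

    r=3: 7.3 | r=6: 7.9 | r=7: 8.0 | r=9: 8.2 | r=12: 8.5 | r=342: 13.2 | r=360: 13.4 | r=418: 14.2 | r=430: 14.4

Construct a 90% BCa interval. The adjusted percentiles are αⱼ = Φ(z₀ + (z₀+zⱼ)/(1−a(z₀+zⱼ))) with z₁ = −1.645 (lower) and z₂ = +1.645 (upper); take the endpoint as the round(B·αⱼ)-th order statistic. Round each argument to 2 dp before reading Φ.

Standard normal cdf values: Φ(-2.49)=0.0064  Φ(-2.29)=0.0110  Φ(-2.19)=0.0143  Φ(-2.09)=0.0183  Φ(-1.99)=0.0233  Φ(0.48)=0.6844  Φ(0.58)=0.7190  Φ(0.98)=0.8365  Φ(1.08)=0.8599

(7.3, 14.2)

Lower: z₀ + z₁ = -0.269 + (-1.645) = -1.914; 1 − a(z₀+z₁) = 1 − (-0.073)(-1.914) = 0.8603; argument = -0.269 + (-1.914)/0.8603 = -2.4939 → -2.49.
α₁ = Φ(-2.49) = 0.0064; rank = round(500 × 0.0064) = 3; θ*₍3₎ = 7.3.
Upper: z₀ + z₂ = 1.376; 1 − a(z₀+z₂) = 1.1004; argument = 0.9814 → 0.98; α₂ = 0.8365; rank = 418; θ*₍418₎ = 14.2.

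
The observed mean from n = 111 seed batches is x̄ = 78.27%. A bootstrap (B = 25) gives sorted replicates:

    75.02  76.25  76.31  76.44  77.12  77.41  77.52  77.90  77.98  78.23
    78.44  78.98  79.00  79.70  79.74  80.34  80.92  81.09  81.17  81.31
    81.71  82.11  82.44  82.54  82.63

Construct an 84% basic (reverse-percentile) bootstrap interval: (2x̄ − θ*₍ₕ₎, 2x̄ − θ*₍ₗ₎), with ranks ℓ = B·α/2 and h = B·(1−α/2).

Percentile endpoints at ranks 2 and 23: θ*₍2₎ = 76.25, θ*₍23₎ = 82.44.
Basic interval reflects these around x̄:
  lower = 2 × 78.27 − 82.44 = 74.10
  upper = 2 × 78.27 − 76.25 = 80.29

(74.10, 80.29)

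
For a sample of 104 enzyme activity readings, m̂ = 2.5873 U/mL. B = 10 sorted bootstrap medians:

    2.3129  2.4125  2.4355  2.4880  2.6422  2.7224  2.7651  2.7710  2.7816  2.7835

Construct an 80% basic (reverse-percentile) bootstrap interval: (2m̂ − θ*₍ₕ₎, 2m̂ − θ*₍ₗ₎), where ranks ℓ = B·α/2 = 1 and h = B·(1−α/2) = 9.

Percentile endpoints at ranks 1 and 9: θ*₍1₎ = 2.3129, θ*₍9₎ = 2.7816.
Basic interval reflects these around m̂:
  lower = 2 × 2.5873 − 2.7816 = 2.3930
  upper = 2 × 2.5873 − 2.3129 = 2.8617

(2.3930, 2.8617)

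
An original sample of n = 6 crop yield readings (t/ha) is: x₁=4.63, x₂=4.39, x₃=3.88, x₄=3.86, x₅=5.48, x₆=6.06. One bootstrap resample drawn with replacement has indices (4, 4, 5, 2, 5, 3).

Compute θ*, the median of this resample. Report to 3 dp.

Resample values: 3.86, 3.86, 5.48, 4.39, 5.48, 3.88.
Sorted: 3.86, 3.86, 3.88, 4.39, 5.48, 5.48
Median = average of the two middle values = 4.135

θ* = 4.135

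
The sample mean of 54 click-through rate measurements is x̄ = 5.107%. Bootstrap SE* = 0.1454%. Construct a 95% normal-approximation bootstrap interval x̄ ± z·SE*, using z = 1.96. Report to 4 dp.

Margin = 1.96 × 0.1454 = 0.28498
Interval: 5.107 ± 0.28498

(4.8220, 5.3920)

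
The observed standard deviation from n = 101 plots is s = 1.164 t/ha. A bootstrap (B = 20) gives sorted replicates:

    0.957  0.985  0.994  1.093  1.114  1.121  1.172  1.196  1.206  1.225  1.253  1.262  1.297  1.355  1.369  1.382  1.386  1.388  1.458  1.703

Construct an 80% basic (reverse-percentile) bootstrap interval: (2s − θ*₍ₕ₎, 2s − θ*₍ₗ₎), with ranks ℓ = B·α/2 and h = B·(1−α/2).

Percentile endpoints at ranks 2 and 18: θ*₍2₎ = 0.985, θ*₍18₎ = 1.388.
Basic interval reflects these around s:
  lower = 2 × 1.164 − 1.388 = 0.940
  upper = 2 × 1.164 − 0.985 = 1.343

(0.940, 1.343)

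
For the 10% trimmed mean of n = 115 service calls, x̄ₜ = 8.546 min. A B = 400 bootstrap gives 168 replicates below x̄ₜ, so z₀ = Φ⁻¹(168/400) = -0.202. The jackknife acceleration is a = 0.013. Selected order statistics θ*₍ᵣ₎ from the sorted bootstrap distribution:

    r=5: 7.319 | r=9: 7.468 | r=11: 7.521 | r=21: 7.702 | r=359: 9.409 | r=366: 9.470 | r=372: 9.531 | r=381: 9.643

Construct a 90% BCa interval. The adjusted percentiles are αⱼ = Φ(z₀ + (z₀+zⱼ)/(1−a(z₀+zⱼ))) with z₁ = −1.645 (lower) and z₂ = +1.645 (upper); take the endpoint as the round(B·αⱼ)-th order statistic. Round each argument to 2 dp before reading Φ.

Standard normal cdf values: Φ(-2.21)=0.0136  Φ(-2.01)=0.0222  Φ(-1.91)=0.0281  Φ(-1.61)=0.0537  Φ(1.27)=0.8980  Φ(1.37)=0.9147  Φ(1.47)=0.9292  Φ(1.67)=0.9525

(7.468, 9.409)

Lower: z₀ + z₁ = -0.202 + (-1.645) = -1.847; 1 − a(z₀+z₁) = 1 − (0.013)(-1.847) = 1.0240; argument = -0.202 + (-1.847)/1.0240 = -2.0057 → -2.01.
α₁ = Φ(-2.01) = 0.0222; rank = round(400 × 0.0222) = 9; θ*₍9₎ = 7.468.
Upper: z₀ + z₂ = 1.443; 1 − a(z₀+z₂) = 0.9812; argument = 1.2686 → 1.27; α₂ = 0.8980; rank = 359; θ*₍359₎ = 9.409.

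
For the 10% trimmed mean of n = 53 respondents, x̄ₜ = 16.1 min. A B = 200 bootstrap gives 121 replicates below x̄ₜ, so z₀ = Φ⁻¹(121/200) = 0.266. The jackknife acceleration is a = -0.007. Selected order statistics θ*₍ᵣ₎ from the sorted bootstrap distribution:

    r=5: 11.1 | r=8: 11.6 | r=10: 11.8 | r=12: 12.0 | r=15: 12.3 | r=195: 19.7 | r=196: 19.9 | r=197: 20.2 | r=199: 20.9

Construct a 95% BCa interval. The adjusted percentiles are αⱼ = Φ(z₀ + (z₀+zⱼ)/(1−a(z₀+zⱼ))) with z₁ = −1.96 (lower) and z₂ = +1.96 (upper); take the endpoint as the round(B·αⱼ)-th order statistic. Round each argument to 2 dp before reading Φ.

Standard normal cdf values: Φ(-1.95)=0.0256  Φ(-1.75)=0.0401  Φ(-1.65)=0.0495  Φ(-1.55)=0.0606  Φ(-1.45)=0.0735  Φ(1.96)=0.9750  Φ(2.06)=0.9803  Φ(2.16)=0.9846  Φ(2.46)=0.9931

(12.3, 20.9)

Lower: z₀ + z₁ = 0.266 + (-1.960) = -1.694; 1 − a(z₀+z₁) = 1 − (-0.007)(-1.694) = 0.9881; argument = 0.266 + (-1.694)/0.9881 = -1.4483 → -1.45.
α₁ = Φ(-1.45) = 0.0735; rank = round(200 × 0.0735) = 15; θ*₍15₎ = 12.3.
Upper: z₀ + z₂ = 2.226; 1 − a(z₀+z₂) = 1.0156; argument = 2.4578 → 2.46; α₂ = 0.9931; rank = 199; θ*₍199₎ = 20.9.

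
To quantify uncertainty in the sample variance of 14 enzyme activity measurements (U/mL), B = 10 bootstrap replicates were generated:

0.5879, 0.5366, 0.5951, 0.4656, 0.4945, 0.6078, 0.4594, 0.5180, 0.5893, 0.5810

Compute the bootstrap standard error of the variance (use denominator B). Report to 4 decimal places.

SE* = 0.0534

Bootstrap SE is the standard deviation of the 10 replicate variances.
Mean of replicates: (0.5879 + 0.5366 + 0.5951 + 0.4656 + 0.4945 + 0.6078 + 0.4594 + 0.5180 + 0.5893 + 0.5810) / 10 = 5.43520 / 10 = 0.54352
Sum of squared deviations: (+0.04438)² + (−0.00692)² + (+0.05158)² + (−0.07792)² + (−0.04902)² + (+0.06428)² + (−0.08412)² + (−0.02552)² + (+0.04578)² + (+0.03748)² = 0.02851
Variance = 0.02851 / 10 = 0.00285
SE* = √0.00285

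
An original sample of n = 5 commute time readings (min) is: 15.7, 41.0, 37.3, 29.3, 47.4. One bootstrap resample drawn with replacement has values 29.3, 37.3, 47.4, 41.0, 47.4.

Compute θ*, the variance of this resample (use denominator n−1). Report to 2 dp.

θ* = 57.79

Mean = 40.4800; sum of squared deviations = 231.1480
s² = 231.1480 / 4 = 57.7870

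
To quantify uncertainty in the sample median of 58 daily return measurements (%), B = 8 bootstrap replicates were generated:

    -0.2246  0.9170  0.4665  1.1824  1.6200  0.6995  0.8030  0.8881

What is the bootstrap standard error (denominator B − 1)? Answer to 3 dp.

SE* = 0.536

Bootstrap SE is the standard deviation of the 8 replicate medians.
Mean of replicates: ((-0.2246) + 0.9170 + 0.4665 + 1.1824 + 1.6200 + 0.6995 + 0.8030 + 0.8881) / 8 = 6.35190 / 8 = 0.79399
Sum of squared deviations: (−1.01859)² + (+0.12301)² + (−0.32749)² + (+0.38841)² + (+0.82601)² + (−0.09449)² + (+0.00901)² + (+0.09411)² = 2.01093
Variance = 2.01093 / 7 = 0.28728
SE* = √0.28728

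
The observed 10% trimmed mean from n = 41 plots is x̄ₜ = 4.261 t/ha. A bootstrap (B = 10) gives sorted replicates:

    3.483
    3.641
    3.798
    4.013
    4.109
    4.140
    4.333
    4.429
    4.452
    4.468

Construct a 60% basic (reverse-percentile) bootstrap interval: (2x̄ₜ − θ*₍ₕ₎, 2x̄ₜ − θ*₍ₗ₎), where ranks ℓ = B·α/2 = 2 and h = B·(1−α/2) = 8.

Percentile endpoints at ranks 2 and 8: θ*₍2₎ = 3.641, θ*₍8₎ = 4.429.
Basic interval reflects these around x̄ₜ:
  lower = 2 × 4.261 − 4.429 = 4.093
  upper = 2 × 4.261 − 3.641 = 4.881

(4.093, 4.881)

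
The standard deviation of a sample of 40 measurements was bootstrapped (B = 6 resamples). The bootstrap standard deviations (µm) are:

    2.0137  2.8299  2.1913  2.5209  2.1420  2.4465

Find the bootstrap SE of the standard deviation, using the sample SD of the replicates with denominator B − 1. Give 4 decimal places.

Bootstrap SE is the standard deviation of the 6 replicate standard deviations.
Mean of replicates: (2.0137 + 2.8299 + 2.1913 + 2.5209 + 2.1420 + 2.4465) / 6 = 14.14430 / 6 = 2.35738
Sum of squared deviations: (−0.34368)² + (+0.47252)² + (−0.16608)² + (+0.16352)² + (−0.21538)² + (+0.08912)² = 0.45004
Variance = 0.45004 / 5 = 0.09001
SE* = √0.09001

SE* = 0.3000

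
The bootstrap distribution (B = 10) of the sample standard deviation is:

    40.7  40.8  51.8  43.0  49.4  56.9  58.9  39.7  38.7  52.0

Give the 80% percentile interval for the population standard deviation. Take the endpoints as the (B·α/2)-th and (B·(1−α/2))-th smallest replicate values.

(38.7, 56.9)

Sorted replicates: 38.7, 39.7, 40.7, 40.8, 43.0, 49.4, 51.8, 52.0, 56.9, 58.9
α = 0.20; lower rank = 10 × 0.100 = 1; upper rank = 10 × 0.900 = 9.
The 1st smallest replicate is 38.7; the 9th is 56.9.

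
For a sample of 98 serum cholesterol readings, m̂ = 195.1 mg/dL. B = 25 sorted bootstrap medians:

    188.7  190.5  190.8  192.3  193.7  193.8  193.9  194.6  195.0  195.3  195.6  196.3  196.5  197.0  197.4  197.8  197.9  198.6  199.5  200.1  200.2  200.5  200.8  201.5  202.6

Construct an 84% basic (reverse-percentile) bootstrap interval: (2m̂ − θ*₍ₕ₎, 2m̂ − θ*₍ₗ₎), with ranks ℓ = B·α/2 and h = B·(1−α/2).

(189.4, 199.7)

Percentile endpoints at ranks 2 and 23: θ*₍2₎ = 190.5, θ*₍23₎ = 200.8.
Basic interval reflects these around m̂:
  lower = 2 × 195.1 − 200.8 = 189.4
  upper = 2 × 195.1 − 190.5 = 199.7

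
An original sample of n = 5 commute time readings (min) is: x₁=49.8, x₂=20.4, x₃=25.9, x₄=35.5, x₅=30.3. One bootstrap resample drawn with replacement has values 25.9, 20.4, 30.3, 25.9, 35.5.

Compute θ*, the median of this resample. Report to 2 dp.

Sorted: 20.4, 25.9, 25.9, 30.3, 35.5
Median = middle value = 25.90

θ* = 25.90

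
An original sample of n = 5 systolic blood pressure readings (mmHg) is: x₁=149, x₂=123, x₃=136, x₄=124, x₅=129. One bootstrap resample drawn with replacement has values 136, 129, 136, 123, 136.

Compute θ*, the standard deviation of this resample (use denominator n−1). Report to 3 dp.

θ* = 5.874

Mean = 132.0000; sum of squared deviations = 138.0000
s² = 138.0000 / 4 = 34.5000
s = √34.5000 = 5.874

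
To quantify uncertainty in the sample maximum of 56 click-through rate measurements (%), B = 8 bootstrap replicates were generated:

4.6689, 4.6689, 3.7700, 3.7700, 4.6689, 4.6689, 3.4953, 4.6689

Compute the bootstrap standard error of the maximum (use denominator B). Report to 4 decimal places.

Bootstrap SE is the standard deviation of the 8 replicate maximums.
Mean of replicates: (4.6689 + 4.6689 + 3.7700 + 3.7700 + 4.6689 + 4.6689 + 3.4953 + 4.6689) / 8 = 34.37980 / 8 = 4.29747
Sum of squared deviations: (+0.37143)² + (+0.37143)² + (−0.52747)² + (−0.52747)² + (+0.37143)² + (+0.37143)² + (−0.80217)² + (+0.37143)² = 1.88973
Variance = 1.88973 / 8 = 0.23622
SE* = √0.23622

SE* = 0.4860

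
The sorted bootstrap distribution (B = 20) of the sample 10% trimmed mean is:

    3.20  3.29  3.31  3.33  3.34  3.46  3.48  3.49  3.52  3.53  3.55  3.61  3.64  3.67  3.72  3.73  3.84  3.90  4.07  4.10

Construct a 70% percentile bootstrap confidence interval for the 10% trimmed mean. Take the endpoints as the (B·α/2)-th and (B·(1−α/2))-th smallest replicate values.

α = 0.30; lower rank = 20 × 0.150 = 3; upper rank = 20 × 0.850 = 17.
The 3rd smallest replicate is 3.31; the 17th is 3.84.

(3.31, 3.84)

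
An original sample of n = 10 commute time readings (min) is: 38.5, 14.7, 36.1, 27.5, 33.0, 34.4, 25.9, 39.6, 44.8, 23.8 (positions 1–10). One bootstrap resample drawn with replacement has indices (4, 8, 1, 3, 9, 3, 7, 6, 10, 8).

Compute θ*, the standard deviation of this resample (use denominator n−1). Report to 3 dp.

Resample values: 27.5, 39.6, 38.5, 36.1, 44.8, 36.1, 25.9, 34.4, 23.8, 39.6.
Mean = 34.6300; sum of squared deviations = 416.5210
s² = 416.5210 / 9 = 46.2801
s = √46.2801 = 6.803

θ* = 6.803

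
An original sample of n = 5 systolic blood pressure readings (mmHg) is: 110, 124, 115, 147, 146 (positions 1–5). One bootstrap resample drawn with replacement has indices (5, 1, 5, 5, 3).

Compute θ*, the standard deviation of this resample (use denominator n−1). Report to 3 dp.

Resample values: 146, 110, 146, 146, 115.
Mean = 132.6000; sum of squared deviations = 1359.2000
s² = 1359.2000 / 4 = 339.8000
s = √339.8000 = 18.434

θ* = 18.434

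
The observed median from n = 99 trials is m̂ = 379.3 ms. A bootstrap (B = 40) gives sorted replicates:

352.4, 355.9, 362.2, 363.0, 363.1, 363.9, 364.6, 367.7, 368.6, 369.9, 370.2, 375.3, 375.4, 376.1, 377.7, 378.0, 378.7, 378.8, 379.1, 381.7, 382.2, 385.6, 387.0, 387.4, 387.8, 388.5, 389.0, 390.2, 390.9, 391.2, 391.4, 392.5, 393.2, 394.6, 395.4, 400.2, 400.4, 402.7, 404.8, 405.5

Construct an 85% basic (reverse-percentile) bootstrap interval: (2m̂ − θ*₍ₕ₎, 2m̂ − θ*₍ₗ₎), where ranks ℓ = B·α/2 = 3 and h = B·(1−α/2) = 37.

(358.2, 396.4)

Percentile endpoints at ranks 3 and 37: θ*₍3₎ = 362.2, θ*₍37₎ = 400.4.
Basic interval reflects these around m̂:
  lower = 2 × 379.3 − 400.4 = 358.2
  upper = 2 × 379.3 − 362.2 = 396.4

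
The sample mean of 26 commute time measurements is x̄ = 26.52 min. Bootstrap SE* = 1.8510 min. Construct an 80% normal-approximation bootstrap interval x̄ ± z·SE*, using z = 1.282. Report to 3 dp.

(24.147, 28.893)

Margin = 1.282 × 1.8510 = 2.3730
Interval: 26.52 ± 2.3730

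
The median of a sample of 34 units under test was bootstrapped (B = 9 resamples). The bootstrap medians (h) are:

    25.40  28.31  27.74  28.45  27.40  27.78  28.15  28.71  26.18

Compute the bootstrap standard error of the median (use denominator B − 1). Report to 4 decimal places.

SE* = 1.1012

Bootstrap SE is the standard deviation of the 9 replicate medians.
Mean of replicates: (25.40 + 28.31 + 27.74 + 28.45 + 27.40 + 27.78 + 28.15 + 28.71 + 26.18) / 9 = 248.12000 / 9 = 27.56889
Sum of squared deviations: (−2.16889)² + (+0.74111)² + (+0.17111)² + (+0.88111)² + (−0.16889)² + (+0.21111)² + (+0.58111)² + (+1.14111)² + (−1.38889)² = 9.70089
Variance = 9.70089 / 8 = 1.21261
SE* = √1.21261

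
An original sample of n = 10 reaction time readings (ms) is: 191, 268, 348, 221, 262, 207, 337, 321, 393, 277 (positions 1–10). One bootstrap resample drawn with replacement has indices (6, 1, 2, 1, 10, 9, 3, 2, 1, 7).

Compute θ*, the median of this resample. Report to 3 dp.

Resample values: 207, 191, 268, 191, 277, 393, 348, 268, 191, 337.
Sorted: 191, 191, 191, 207, 268, 268, 277, 337, 348, 393
Median = average of the two middle values = 268.000

θ* = 268.000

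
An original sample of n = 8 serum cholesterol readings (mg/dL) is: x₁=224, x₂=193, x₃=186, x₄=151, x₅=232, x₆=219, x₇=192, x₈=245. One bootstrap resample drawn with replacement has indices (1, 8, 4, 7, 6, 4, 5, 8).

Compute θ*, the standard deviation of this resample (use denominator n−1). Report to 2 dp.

θ* = 38.62

Resample values: 224, 245, 151, 192, 219, 151, 232, 245.
Mean = 207.3750; sum of squared deviations = 10441.8750
s² = 10441.8750 / 7 = 1491.6964
s = √1491.6964 = 38.62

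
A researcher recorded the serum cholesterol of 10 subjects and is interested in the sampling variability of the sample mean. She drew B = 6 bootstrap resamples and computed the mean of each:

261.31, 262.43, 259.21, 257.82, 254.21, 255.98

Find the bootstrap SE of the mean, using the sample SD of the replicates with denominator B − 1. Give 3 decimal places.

Bootstrap SE is the standard deviation of the 6 replicate means.
Mean of replicates: (261.31 + 262.43 + 259.21 + 257.82 + 254.21 + 255.98) / 6 = 1550.9600 / 6 = 258.4933
Sum of squared deviations: (+2.8167)² + (+3.9367)² + (+0.7167)² + (−0.6733)² + (−4.2833)² + (−2.5133)² = 49.0617
Variance = 49.0617 / 5 = 9.8123
SE* = √9.8123

SE* = 3.132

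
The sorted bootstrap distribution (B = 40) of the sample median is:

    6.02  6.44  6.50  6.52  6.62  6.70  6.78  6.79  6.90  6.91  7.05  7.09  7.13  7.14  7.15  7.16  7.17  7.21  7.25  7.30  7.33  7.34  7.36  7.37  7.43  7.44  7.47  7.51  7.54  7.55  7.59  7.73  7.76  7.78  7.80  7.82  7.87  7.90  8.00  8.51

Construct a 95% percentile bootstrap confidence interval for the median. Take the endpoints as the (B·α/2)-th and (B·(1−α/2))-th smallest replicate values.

(6.02, 8.00)

α = 0.05; lower rank = 40 × 0.025 = 1; upper rank = 40 × 0.975 = 39.
The 1st smallest replicate is 6.02; the 39th is 8.00.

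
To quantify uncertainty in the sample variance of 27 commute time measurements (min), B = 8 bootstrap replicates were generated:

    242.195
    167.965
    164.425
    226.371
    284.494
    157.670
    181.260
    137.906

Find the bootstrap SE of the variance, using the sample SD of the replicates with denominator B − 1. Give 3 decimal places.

Bootstrap SE is the standard deviation of the 8 replicate variances.
Mean of replicates: (242.195 + 167.965 + 164.425 + 226.371 + 284.494 + 157.670 + 181.260 + 137.906) / 8 = 1562.2860 / 8 = 195.2858
Sum of squared deviations: (+46.9092)² + (−27.3208)² + (−30.8607)² + (+31.0853)² + (+89.2083)² + (−37.6158)² + (−14.0258)² + (−57.3798)² = 17727.7937
Variance = 17727.7937 / 7 = 2532.5420
SE* = √2532.5420

SE* = 50.324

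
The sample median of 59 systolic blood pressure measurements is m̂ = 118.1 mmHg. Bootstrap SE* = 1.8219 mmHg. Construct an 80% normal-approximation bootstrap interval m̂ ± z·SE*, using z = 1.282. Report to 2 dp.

Margin = 1.282 × 1.8219 = 2.336
Interval: 118.1 ± 2.336

(115.76, 120.44)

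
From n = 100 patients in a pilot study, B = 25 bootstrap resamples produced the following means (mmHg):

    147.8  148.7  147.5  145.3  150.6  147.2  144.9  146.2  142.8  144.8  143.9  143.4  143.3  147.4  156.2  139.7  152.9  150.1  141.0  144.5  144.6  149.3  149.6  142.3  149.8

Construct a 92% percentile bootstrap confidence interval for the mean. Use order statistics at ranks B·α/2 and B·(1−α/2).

Sorted replicates: 139.7, 141.0, 142.3, 142.8, 143.3, 143.4, 143.9, 144.5, 144.6, 144.8, 144.9, 145.3, 146.2, 147.2, 147.4, 147.5, 147.8, 148.7, 149.3, 149.6, 149.8, 150.1, 150.6, 152.9, 156.2
α = 0.08; lower rank = 25 × 0.040 = 1; upper rank = 25 × 0.960 = 24.
The 1st smallest replicate is 139.7; the 24th is 152.9.

(139.7, 152.9)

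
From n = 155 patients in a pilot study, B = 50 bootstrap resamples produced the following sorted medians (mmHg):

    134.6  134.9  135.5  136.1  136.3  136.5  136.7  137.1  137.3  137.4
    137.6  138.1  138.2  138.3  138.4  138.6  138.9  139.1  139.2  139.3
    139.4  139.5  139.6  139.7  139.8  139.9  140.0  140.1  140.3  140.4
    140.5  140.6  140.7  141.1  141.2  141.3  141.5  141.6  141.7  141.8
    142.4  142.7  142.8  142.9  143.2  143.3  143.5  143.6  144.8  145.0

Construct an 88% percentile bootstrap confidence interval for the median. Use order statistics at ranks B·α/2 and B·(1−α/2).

(135.5, 143.5)

α = 0.12; lower rank = 50 × 0.060 = 3; upper rank = 50 × 0.940 = 47.
The 3rd smallest replicate is 135.5; the 47th is 143.5.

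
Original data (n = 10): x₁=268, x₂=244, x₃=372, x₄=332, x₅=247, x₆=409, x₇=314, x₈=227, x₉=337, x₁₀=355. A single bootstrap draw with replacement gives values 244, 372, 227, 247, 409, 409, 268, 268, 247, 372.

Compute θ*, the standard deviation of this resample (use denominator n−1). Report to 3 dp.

Mean = 306.3000; sum of squared deviations = 49864.1000
s² = 49864.1000 / 9 = 5540.4556
s = √5540.4556 = 74.434

θ* = 74.434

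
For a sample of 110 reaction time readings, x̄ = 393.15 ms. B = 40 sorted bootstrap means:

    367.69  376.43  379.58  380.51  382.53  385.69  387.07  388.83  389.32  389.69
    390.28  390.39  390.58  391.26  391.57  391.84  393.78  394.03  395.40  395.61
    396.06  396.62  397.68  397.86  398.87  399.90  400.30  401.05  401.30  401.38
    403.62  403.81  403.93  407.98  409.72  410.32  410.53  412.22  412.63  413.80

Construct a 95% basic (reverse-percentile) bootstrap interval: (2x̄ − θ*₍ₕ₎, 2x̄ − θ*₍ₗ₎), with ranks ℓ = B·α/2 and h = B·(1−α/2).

(373.67, 418.61)

Percentile endpoints at ranks 1 and 39: θ*₍1₎ = 367.69, θ*₍39₎ = 412.63.
Basic interval reflects these around x̄:
  lower = 2 × 393.15 − 412.63 = 373.67
  upper = 2 × 393.15 − 367.69 = 418.61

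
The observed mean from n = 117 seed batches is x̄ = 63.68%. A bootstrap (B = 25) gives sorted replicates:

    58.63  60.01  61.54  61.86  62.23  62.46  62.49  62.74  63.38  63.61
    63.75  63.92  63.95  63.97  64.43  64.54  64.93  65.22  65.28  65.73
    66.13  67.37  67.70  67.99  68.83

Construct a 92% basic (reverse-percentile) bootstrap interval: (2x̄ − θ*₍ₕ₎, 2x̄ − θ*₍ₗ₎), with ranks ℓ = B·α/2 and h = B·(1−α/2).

Percentile endpoints at ranks 1 and 24: θ*₍1₎ = 58.63, θ*₍24₎ = 67.99.
Basic interval reflects these around x̄:
  lower = 2 × 63.68 − 67.99 = 59.37
  upper = 2 × 63.68 − 58.63 = 68.73

(59.37, 68.73)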